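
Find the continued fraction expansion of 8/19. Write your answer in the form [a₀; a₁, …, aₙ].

⌊8/19⌋ = 0, remainder 8
⌊19/8⌋ = 2, remainder 3
⌊8/3⌋ = 2, remainder 2
⌊3/2⌋ = 1, remainder 1
⌊2/1⌋ = 2, remainder 0

[0; 2, 2, 1, 2]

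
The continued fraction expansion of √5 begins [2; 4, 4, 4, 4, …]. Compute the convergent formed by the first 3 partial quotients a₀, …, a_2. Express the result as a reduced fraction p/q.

38/17

Compute successive convergents:
a_0 = 2: 2/1
a_1 = 4: 9/4
a_2 = 4: 38/17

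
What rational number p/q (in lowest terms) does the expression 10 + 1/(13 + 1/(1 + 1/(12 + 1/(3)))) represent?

5610/557

Starting at the tail and folding back:
Start with 3.
12 + 1/(3/1) = 12 + 1/3 = 37/3
1 + 1/(37/3) = 1 + 3/37 = 40/37
13 + 1/(40/37) = 13 + 37/40 = 557/40
10 + 1/(557/40) = 10 + 40/557 = 5610/557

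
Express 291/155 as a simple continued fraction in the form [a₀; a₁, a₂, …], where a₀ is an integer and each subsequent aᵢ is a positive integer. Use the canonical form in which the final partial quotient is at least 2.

[1; 1, 7, 6, 3]

291 = 1·155 + 136, so a_0 = 1
155 = 1·136 + 19, so a_1 = 1
136 = 7·19 + 3, so a_2 = 7
19 = 6·3 + 1, so a_3 = 6
3 = 3·1 + 0, so a_4 = 3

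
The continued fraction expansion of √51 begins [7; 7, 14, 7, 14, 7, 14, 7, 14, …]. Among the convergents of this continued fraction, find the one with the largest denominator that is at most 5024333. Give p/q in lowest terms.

7068593/989801

a_0 = 7: 7/1  (≤ bound)
a_1 = 7: 50/7  (≤ bound)
a_2 = 14: 707/99  (≤ bound)
a_3 = 7: 4999/700  (≤ bound)
a_4 = 14: 70693/9899  (≤ bound)
a_5 = 7: 499850/69993  (≤ bound)
a_6 = 14: 7068593/989801  (≤ bound)
a_7 = 7: 49980001/6998600  (> 5024333, stop)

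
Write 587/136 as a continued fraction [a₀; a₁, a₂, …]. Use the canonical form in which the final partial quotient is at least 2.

Run the Euclidean algorithm, recording each quotient:
587 = 4·136 + 43, so a_0 = 4
136 = 3·43 + 7, so a_1 = 3
43 = 6·7 + 1, so a_2 = 6
7 = 7·1 + 0, so a_3 = 7

[4; 3, 6, 7]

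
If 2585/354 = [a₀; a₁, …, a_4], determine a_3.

4

2585 ÷ 354 → quotient 7, remainder 107
354 ÷ 107 → quotient 3, remainder 33
107 ÷ 33 → quotient 3, remainder 8
33 ÷ 8 → quotient 4, remainder 1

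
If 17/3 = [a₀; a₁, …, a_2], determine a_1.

1

17 = 5·3 + 2, so a_0 = 5
3 = 1·2 + 1, so a_1 = 1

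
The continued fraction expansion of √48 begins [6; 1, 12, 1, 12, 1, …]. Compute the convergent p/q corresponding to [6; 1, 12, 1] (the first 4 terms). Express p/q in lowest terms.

Collapse the nested fraction from the inside out:
Start with 1.
12 + 1/(1/1) = 12 + 1/1 = 13/1
1 + 1/(13/1) = 1 + 1/13 = 14/13
6 + 1/(14/13) = 6 + 13/14 = 97/14

97/14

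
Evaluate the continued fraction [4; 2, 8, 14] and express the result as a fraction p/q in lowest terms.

Work from the innermost term outward:
Start with 14.
8 + 1/(14/1) = 8 + 1/14 = 113/14
2 + 1/(113/14) = 2 + 14/113 = 240/113
4 + 1/(240/113) = 4 + 113/240 = 1073/240

1073/240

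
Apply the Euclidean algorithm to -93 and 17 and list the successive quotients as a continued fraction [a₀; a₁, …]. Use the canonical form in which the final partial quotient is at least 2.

[-6; 1, 1, 8]

Repeatedly divide and take the remainder:
-93 = -6·17 + 9, so a_0 = -6
17 = 1·9 + 8, so a_1 = 1
9 = 1·8 + 1, so a_2 = 1
8 = 8·1 + 0, so a_3 = 8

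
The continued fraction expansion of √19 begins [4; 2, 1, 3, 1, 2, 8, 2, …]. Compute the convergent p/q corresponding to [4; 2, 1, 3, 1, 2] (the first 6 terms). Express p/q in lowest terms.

170/39

Compute successive convergents:
a_0 = 4: 4/1
a_1 = 2: 9/2
a_2 = 1: 13/3
a_3 = 3: 48/11
a_4 = 1: 61/14
a_5 = 2: 170/39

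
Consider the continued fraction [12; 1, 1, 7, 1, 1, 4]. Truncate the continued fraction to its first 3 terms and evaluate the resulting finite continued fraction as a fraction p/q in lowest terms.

Use the convergent recurrence hₖ = aₖ·hₖ₋₁ + hₖ₋₂ (and likewise for the denominators kₖ):
a_0 = 12: 12/1
a_1 = 1: 13/1
a_2 = 1: 25/2

25/2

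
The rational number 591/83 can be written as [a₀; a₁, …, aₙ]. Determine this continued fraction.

[7; 8, 3, 3]

591 = 7·83 + 10, so a_0 = 7
83 = 8·10 + 3, so a_1 = 8
10 = 3·3 + 1, so a_2 = 3
3 = 3·1 + 0, so a_3 = 3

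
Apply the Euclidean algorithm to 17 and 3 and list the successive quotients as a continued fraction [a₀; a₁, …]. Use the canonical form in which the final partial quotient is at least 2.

[5; 1, 2]

Apply division with remainder until the remainder is 0:
⌊17/3⌋ = 5, remainder 2
⌊3/2⌋ = 1, remainder 1
⌊2/1⌋ = 2, remainder 0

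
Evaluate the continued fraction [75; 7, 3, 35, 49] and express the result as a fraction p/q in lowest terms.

a_0 = 75: 75/1
a_1 = 7: 526/7
a_2 = 3: 1653/22
a_3 = 35: 58381/777
a_4 = 49: 2862322/38095

2862322/38095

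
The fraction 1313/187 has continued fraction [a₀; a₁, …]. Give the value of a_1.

Repeatedly divide and take the remainder:
1313 = 7·187 + 4, so a_0 = 7
187 = 46·4 + 3, so a_1 = 46

46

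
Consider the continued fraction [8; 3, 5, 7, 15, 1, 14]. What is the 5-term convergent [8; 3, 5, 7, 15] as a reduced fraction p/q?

14473/1741

a_0 = 8: 8/1
a_1 = 3: 25/3
a_2 = 5: 133/16
a_3 = 7: 956/115
a_4 = 15: 14473/1741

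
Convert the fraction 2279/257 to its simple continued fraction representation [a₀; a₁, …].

Repeatedly divide and take the remainder:
2279 = 8·257 + 223, so a_0 = 8
257 = 1·223 + 34, so a_1 = 1
223 = 6·34 + 19, so a_2 = 6
34 = 1·19 + 15, so a_3 = 1
19 = 1·15 + 4, so a_4 = 1
15 = 3·4 + 3, so a_5 = 3
4 = 1·3 + 1, so a_6 = 1
3 = 3·1 + 0, so a_7 = 3

[8; 1, 6, 1, 1, 3, 1, 3]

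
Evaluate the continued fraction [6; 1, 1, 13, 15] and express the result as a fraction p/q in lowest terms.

Build up convergents one term at a time:
a_0 = 6: 6/1
a_1 = 1: 7/1
a_2 = 1: 13/2
a_3 = 13: 176/27
a_4 = 15: 2653/407

2653/407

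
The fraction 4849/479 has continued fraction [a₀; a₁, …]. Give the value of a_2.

4849 ÷ 479 → quotient 10, remainder 59
479 ÷ 59 → quotient 8, remainder 7
59 ÷ 7 → quotient 8, remainder 3

8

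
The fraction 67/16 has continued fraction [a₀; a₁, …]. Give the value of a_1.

⌊67/16⌋ = 4, remainder 3
⌊16/3⌋ = 5, remainder 1

5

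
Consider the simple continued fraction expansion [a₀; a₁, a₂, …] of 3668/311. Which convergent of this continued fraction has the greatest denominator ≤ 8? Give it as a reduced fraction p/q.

59/5

a_0 = 11: 11/1  (≤ bound)
a_1 = 1: 12/1  (≤ bound)
a_2 = 3: 47/4  (≤ bound)
a_3 = 1: 59/5  (≤ bound)
a_4 = 6: 401/34  (> 8, stop)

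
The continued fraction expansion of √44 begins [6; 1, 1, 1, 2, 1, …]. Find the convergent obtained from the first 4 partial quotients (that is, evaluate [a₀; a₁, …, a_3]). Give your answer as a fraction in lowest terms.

a_0 = 6: 6/1
a_1 = 1: 7/1
a_2 = 1: 13/2
a_3 = 1: 20/3

20/3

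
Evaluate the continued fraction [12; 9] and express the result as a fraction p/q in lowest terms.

a_0 = 12: 12/1
a_1 = 9: 109/9

109/9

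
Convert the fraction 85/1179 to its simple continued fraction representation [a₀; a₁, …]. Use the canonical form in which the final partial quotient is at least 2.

Repeatedly divide and take the remainder:
85 = 0·1179 + 85, so a_0 = 0
1179 = 13·85 + 74, so a_1 = 13
85 = 1·74 + 11, so a_2 = 1
74 = 6·11 + 8, so a_3 = 6
11 = 1·8 + 3, so a_4 = 1
8 = 2·3 + 2, so a_5 = 2
3 = 1·2 + 1, so a_6 = 1
2 = 2·1 + 0, so a_7 = 2

[0; 13, 1, 6, 1, 2, 1, 2]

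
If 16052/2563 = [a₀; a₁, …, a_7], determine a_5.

⌊16052/2563⌋ = 6, remainder 674
⌊2563/674⌋ = 3, remainder 541
⌊674/541⌋ = 1, remainder 133
⌊541/133⌋ = 4, remainder 9
⌊133/9⌋ = 14, remainder 7
⌊9/7⌋ = 1, remainder 2

1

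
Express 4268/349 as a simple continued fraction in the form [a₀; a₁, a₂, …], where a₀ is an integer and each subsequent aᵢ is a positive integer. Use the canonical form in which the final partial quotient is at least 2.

[12; 4, 2, 1, 3, 7]

Apply division with remainder until the remainder is 0:
⌊4268/349⌋ = 12, remainder 80
⌊349/80⌋ = 4, remainder 29
⌊80/29⌋ = 2, remainder 22
⌊29/22⌋ = 1, remainder 7
⌊22/7⌋ = 3, remainder 1
⌊7/1⌋ = 7, remainder 0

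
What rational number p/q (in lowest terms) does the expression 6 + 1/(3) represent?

19/3

Work from the innermost term outward:
Start with 3.
6 + 1/(3/1) = 6 + 1/3 = 19/3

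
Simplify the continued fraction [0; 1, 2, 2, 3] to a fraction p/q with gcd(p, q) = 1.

17/24

Build up convergents one term at a time:
a_0 = 0: 0/1
a_1 = 1: 1/1
a_2 = 2: 2/3
a_3 = 2: 5/7
a_4 = 3: 17/24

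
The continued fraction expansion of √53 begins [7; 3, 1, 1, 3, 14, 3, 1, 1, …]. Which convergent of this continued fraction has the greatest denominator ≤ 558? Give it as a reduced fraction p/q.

a_0 = 7: 7/1  (≤ bound)
a_1 = 3: 22/3  (≤ bound)
a_2 = 1: 29/4  (≤ bound)
a_3 = 1: 51/7  (≤ bound)
a_4 = 3: 182/25  (≤ bound)
a_5 = 14: 2599/357  (≤ bound)
a_6 = 3: 7979/1096  (> 558, stop)

2599/357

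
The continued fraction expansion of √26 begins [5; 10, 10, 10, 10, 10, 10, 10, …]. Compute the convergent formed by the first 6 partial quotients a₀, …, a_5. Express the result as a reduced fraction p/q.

a_0 = 5: 5/1
a_1 = 10: 51/10
a_2 = 10: 515/101
a_3 = 10: 5201/1020
a_4 = 10: 52525/10301
a_5 = 10: 530451/104030

530451/104030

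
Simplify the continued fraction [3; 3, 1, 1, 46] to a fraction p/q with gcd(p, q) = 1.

Start with 46.
1 + 1/(46/1) = 1 + 1/46 = 47/46
1 + 1/(47/46) = 1 + 46/47 = 93/47
3 + 1/(93/47) = 3 + 47/93 = 326/93
3 + 1/(326/93) = 3 + 93/326 = 1071/326

1071/326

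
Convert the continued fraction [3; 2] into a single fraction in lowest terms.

Collapse the nested fraction from the inside out:
Start with 2.
3 + 1/(2/1) = 3 + 1/2 = 7/2

7/2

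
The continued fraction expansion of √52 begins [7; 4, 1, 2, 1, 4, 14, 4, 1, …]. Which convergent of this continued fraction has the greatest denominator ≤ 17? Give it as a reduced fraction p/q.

101/14

List convergents until the denominator exceeds the bound:
a_0 = 7: 7/1  (≤ bound)
a_1 = 4: 29/4  (≤ bound)
a_2 = 1: 36/5  (≤ bound)
a_3 = 2: 101/14  (≤ bound)
a_4 = 1: 137/19  (> 17, stop)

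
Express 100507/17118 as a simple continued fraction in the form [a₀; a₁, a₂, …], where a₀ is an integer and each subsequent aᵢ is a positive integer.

[5; 1, 6, 1, 3, 2, 30, 8]

Run the Euclidean algorithm, recording each quotient:
100507 = 5·17118 + 14917, so a_0 = 5
17118 = 1·14917 + 2201, so a_1 = 1
14917 = 6·2201 + 1711, so a_2 = 6
2201 = 1·1711 + 490, so a_3 = 1
1711 = 3·490 + 241, so a_4 = 3
490 = 2·241 + 8, so a_5 = 2
241 = 30·8 + 1, so a_6 = 30
8 = 8·1 + 0, so a_7 = 8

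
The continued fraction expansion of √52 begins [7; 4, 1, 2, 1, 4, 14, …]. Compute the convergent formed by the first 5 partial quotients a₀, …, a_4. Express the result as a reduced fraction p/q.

Build up convergents one term at a time:
a_0 = 7: 7/1
a_1 = 4: 29/4
a_2 = 1: 36/5
a_3 = 2: 101/14
a_4 = 1: 137/19

137/19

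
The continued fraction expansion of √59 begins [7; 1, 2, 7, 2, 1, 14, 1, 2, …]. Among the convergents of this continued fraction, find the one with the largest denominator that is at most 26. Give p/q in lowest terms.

169/22

a_0 = 7: 7/1  (≤ bound)
a_1 = 1: 8/1  (≤ bound)
a_2 = 2: 23/3  (≤ bound)
a_3 = 7: 169/22  (≤ bound)
a_4 = 2: 361/47  (> 26, stop)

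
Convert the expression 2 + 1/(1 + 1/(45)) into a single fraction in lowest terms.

137/46

a_0 = 2: 2/1
a_1 = 1: 3/1
a_2 = 45: 137/46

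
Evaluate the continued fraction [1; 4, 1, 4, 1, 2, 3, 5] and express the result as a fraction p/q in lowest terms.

Start with 5.
3 + 1/(5/1) = 3 + 1/5 = 16/5
2 + 1/(16/5) = 2 + 5/16 = 37/16
1 + 1/(37/16) = 1 + 16/37 = 53/37
4 + 1/(53/37) = 4 + 37/53 = 249/53
1 + 1/(249/53) = 1 + 53/249 = 302/249
4 + 1/(302/249) = 4 + 249/302 = 1457/302
1 + 1/(1457/302) = 1 + 302/1457 = 1759/1457

1759/1457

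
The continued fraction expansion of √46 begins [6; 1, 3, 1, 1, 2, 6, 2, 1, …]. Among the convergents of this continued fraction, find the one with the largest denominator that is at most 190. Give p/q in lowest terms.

997/147

List convergents until the denominator exceeds the bound:
a_0 = 6: 6/1  (≤ bound)
a_1 = 1: 7/1  (≤ bound)
a_2 = 3: 27/4  (≤ bound)
a_3 = 1: 34/5  (≤ bound)
a_4 = 1: 61/9  (≤ bound)
a_5 = 2: 156/23  (≤ bound)
a_6 = 6: 997/147  (≤ bound)
a_7 = 2: 2150/317  (> 190, stop)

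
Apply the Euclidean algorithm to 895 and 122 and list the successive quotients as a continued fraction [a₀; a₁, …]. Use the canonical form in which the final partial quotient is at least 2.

895 = 7·122 + 41, so a_0 = 7
122 = 2·41 + 40, so a_1 = 2
41 = 1·40 + 1, so a_2 = 1
40 = 40·1 + 0, so a_3 = 40

[7; 2, 1, 40]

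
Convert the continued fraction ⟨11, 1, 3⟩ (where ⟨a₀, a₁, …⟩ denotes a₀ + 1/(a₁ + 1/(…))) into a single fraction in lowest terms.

Use the convergent recurrence hₖ = aₖ·hₖ₋₁ + hₖ₋₂ (and likewise for the denominators kₖ):
a_0 = 11: 11/1
a_1 = 1: 12/1
a_2 = 3: 47/4

47/4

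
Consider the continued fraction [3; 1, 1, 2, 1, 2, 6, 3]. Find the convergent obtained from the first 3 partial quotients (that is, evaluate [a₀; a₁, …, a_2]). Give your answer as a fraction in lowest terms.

Start with 1.
1 + 1/(1/1) = 1 + 1/1 = 2/1
3 + 1/(2/1) = 3 + 1/2 = 7/2

7/2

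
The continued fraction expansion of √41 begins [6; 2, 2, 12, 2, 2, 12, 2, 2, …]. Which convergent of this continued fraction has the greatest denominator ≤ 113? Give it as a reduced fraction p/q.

a_0 = 6: 6/1  (≤ bound)
a_1 = 2: 13/2  (≤ bound)
a_2 = 2: 32/5  (≤ bound)
a_3 = 12: 397/62  (≤ bound)
a_4 = 2: 826/129  (> 113, stop)

397/62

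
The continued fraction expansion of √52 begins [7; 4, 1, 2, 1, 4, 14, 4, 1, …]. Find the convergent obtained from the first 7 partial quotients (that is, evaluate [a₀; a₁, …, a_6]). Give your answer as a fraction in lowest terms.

9223/1279

Use the convergent recurrence hₖ = aₖ·hₖ₋₁ + hₖ₋₂ (and likewise for the denominators kₖ):
a_0 = 7: 7/1
a_1 = 4: 29/4
a_2 = 1: 36/5
a_3 = 2: 101/14
a_4 = 1: 137/19
a_5 = 4: 649/90
a_6 = 14: 9223/1279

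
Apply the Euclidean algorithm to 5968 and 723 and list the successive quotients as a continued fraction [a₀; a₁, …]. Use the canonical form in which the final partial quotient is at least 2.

5968 = 8·723 + 184, so a_0 = 8
723 = 3·184 + 171, so a_1 = 3
184 = 1·171 + 13, so a_2 = 1
171 = 13·13 + 2, so a_3 = 13
13 = 6·2 + 1, so a_4 = 6
2 = 2·1 + 0, so a_5 = 2

[8; 3, 1, 13, 6, 2]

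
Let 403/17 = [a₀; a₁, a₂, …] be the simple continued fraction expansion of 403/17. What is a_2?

Apply division with remainder until the remainder is 0:
⌊403/17⌋ = 23, remainder 12
⌊17/12⌋ = 1, remainder 5
⌊12/5⌋ = 2, remainder 2

2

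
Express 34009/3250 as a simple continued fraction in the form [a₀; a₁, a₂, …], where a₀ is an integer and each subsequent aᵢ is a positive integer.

34009 ÷ 3250 → quotient 10, remainder 1509
3250 ÷ 1509 → quotient 2, remainder 232
1509 ÷ 232 → quotient 6, remainder 117
232 ÷ 117 → quotient 1, remainder 115
117 ÷ 115 → quotient 1, remainder 2
115 ÷ 2 → quotient 57, remainder 1
2 ÷ 1 → quotient 2, remainder 0

[10; 2, 6, 1, 1, 57, 2]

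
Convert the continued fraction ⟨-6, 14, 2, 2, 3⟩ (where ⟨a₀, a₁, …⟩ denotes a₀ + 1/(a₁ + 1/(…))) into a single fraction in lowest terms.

-1453/245

Work from the innermost term outward:
Start with 3.
2 + 1/(3/1) = 2 + 1/3 = 7/3
2 + 1/(7/3) = 2 + 3/7 = 17/7
14 + 1/(17/7) = 14 + 7/17 = 245/17
-6 + 1/(245/17) = -6 + 17/245 = -1453/245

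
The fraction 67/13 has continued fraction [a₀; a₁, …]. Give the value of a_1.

67 ÷ 13 → quotient 5, remainder 2
13 ÷ 2 → quotient 6, remainder 1

6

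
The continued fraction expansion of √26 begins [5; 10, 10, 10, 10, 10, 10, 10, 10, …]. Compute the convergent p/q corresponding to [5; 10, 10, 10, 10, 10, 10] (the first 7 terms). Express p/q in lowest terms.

a_0 = 5: 5/1
a_1 = 10: 51/10
a_2 = 10: 515/101
a_3 = 10: 5201/1020
a_4 = 10: 52525/10301
a_5 = 10: 530451/104030
a_6 = 10: 5357035/1050601

5357035/1050601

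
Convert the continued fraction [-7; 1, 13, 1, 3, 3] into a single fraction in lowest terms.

a_0 = -7: -7/1
a_1 = 1: -6/1
a_2 = 13: -85/14
a_3 = 1: -91/15
a_4 = 3: -358/59
a_5 = 3: -1165/192

-1165/192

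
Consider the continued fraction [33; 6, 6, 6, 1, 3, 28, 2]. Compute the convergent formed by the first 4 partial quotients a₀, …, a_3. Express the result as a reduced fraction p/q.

Start with 6.
6 + 1/(6/1) = 6 + 1/6 = 37/6
6 + 1/(37/6) = 6 + 6/37 = 228/37
33 + 1/(228/37) = 33 + 37/228 = 7561/228

7561/228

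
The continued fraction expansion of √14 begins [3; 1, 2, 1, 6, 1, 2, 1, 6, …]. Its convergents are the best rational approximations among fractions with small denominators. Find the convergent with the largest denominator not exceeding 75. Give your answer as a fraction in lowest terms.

116/31

a_0 = 3: 3/1  (≤ bound)
a_1 = 1: 4/1  (≤ bound)
a_2 = 2: 11/3  (≤ bound)
a_3 = 1: 15/4  (≤ bound)
a_4 = 6: 101/27  (≤ bound)
a_5 = 1: 116/31  (≤ bound)
a_6 = 2: 333/89  (> 75, stop)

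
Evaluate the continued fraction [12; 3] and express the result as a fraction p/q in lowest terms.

Starting at the tail and folding back:
Start with 3.
12 + 1/(3/1) = 12 + 1/3 = 37/3

37/3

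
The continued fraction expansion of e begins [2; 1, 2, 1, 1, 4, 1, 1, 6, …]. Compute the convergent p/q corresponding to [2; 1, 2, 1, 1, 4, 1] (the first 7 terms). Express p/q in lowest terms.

106/39

Start with 1.
4 + 1/(1/1) = 4 + 1/1 = 5/1
1 + 1/(5/1) = 1 + 1/5 = 6/5
1 + 1/(6/5) = 1 + 5/6 = 11/6
2 + 1/(11/6) = 2 + 6/11 = 28/11
1 + 1/(28/11) = 1 + 11/28 = 39/28
2 + 1/(39/28) = 2 + 28/39 = 106/39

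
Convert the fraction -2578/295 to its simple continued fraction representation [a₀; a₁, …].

[-9; 3, 1, 4, 1, 12]

Repeatedly divide and take the remainder:
-2578 = -9·295 + 77, so a_0 = -9
295 = 3·77 + 64, so a_1 = 3
77 = 1·64 + 13, so a_2 = 1
64 = 4·13 + 12, so a_3 = 4
13 = 1·12 + 1, so a_4 = 1
12 = 12·1 + 0, so a_5 = 12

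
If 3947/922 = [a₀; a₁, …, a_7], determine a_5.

3947 ÷ 922 → quotient 4, remainder 259
922 ÷ 259 → quotient 3, remainder 145
259 ÷ 145 → quotient 1, remainder 114
145 ÷ 114 → quotient 1, remainder 31
114 ÷ 31 → quotient 3, remainder 21
31 ÷ 21 → quotient 1, remainder 10

1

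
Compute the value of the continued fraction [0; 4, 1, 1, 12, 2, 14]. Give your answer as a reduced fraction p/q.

753/3403

Start with 14.
2 + 1/(14/1) = 2 + 1/14 = 29/14
12 + 1/(29/14) = 12 + 14/29 = 362/29
1 + 1/(362/29) = 1 + 29/362 = 391/362
1 + 1/(391/362) = 1 + 362/391 = 753/391
4 + 1/(753/391) = 4 + 391/753 = 3403/753
0 + 1/(3403/753) = 0 + 753/3403 = 753/3403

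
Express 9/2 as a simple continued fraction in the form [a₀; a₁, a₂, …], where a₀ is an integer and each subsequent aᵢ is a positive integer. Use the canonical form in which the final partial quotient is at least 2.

[4; 2]

⌊9/2⌋ = 4, remainder 1
⌊2/1⌋ = 2, remainder 0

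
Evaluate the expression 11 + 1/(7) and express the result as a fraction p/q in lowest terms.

Build up convergents one term at a time:
a_0 = 11: 11/1
a_1 = 7: 78/7

78/7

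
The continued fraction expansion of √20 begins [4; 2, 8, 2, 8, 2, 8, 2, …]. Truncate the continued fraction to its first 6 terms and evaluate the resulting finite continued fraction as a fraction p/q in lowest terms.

Collapse the nested fraction from the inside out:
Start with 2.
8 + 1/(2/1) = 8 + 1/2 = 17/2
2 + 1/(17/2) = 2 + 2/17 = 36/17
8 + 1/(36/17) = 8 + 17/36 = 305/36
2 + 1/(305/36) = 2 + 36/305 = 646/305
4 + 1/(646/305) = 4 + 305/646 = 2889/646

2889/646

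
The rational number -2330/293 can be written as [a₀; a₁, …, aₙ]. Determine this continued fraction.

-2330 ÷ 293 → quotient -8, remainder 14
293 ÷ 14 → quotient 20, remainder 13
14 ÷ 13 → quotient 1, remainder 1
13 ÷ 1 → quotient 13, remainder 0

[-8; 20, 1, 13]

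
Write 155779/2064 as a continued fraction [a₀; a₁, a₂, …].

[75; 2, 9, 4, 4, 6]

155779 = 75·2064 + 979, so a_0 = 75
2064 = 2·979 + 106, so a_1 = 2
979 = 9·106 + 25, so a_2 = 9
106 = 4·25 + 6, so a_3 = 4
25 = 4·6 + 1, so a_4 = 4
6 = 6·1 + 0, so a_5 = 6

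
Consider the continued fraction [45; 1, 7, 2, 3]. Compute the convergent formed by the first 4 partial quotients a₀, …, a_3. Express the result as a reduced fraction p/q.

780/17

a_0 = 45: 45/1
a_1 = 1: 46/1
a_2 = 7: 367/8
a_3 = 2: 780/17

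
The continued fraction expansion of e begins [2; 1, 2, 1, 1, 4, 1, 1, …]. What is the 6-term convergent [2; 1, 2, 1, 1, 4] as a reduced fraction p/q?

a_0 = 2: 2/1
a_1 = 1: 3/1
a_2 = 2: 8/3
a_3 = 1: 11/4
a_4 = 1: 19/7
a_5 = 4: 87/32

87/32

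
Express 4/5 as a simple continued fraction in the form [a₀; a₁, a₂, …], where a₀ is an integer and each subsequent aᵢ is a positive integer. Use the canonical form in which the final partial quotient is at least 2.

[0; 1, 4]

Repeatedly divide and take the remainder:
4 ÷ 5 → quotient 0, remainder 4
5 ÷ 4 → quotient 1, remainder 1
4 ÷ 1 → quotient 4, remainder 0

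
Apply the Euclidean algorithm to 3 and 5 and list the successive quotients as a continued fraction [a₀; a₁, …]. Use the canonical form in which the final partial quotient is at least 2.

Run the Euclidean algorithm, recording each quotient:
3 = 0·5 + 3, so a_0 = 0
5 = 1·3 + 2, so a_1 = 1
3 = 1·2 + 1, so a_2 = 1
2 = 2·1 + 0, so a_3 = 2

[0; 1, 1, 2]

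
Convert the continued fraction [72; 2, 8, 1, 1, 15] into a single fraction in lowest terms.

40512/559

a_0 = 72: 72/1
a_1 = 2: 145/2
a_2 = 8: 1232/17
a_3 = 1: 1377/19
a_4 = 1: 2609/36
a_5 = 15: 40512/559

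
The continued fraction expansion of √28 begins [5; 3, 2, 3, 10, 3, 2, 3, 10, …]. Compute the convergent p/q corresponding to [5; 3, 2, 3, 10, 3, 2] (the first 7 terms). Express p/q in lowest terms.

Use the convergent recurrence hₖ = aₖ·hₖ₋₁ + hₖ₋₂ (and likewise for the denominators kₖ):
a_0 = 5: 5/1
a_1 = 3: 16/3
a_2 = 2: 37/7
a_3 = 3: 127/24
a_4 = 10: 1307/247
a_5 = 3: 4048/765
a_6 = 2: 9403/1777

9403/1777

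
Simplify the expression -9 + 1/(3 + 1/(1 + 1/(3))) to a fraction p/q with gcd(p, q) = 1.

Start with 3.
1 + 1/(3/1) = 1 + 1/3 = 4/3
3 + 1/(4/3) = 3 + 3/4 = 15/4
-9 + 1/(15/4) = -9 + 4/15 = -131/15

-131/15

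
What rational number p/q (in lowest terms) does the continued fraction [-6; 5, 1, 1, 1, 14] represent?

a_0 = -6: -6/1
a_1 = 5: -29/5
a_2 = 1: -35/6
a_3 = 1: -64/11
a_4 = 1: -99/17
a_5 = 14: -1450/249

-1450/249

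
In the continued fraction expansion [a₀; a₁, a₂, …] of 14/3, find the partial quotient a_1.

14 = 4·3 + 2, so a_0 = 4
3 = 1·2 + 1, so a_1 = 1

1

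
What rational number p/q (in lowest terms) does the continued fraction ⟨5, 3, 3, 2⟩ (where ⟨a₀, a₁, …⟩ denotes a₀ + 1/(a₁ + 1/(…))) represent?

Work from the innermost term outward:
Start with 2.
3 + 1/(2/1) = 3 + 1/2 = 7/2
3 + 1/(7/2) = 3 + 2/7 = 23/7
5 + 1/(23/7) = 5 + 7/23 = 122/23

122/23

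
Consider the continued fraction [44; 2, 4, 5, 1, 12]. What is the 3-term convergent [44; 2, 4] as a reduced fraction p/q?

Start with 4.
2 + 1/(4/1) = 2 + 1/4 = 9/4
44 + 1/(9/4) = 44 + 4/9 = 400/9

400/9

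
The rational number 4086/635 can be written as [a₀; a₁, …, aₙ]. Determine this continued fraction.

Apply division with remainder until the remainder is 0:
4086 ÷ 635 → quotient 6, remainder 276
635 ÷ 276 → quotient 2, remainder 83
276 ÷ 83 → quotient 3, remainder 27
83 ÷ 27 → quotient 3, remainder 2
27 ÷ 2 → quotient 13, remainder 1
2 ÷ 1 → quotient 2, remainder 0

[6; 2, 3, 3, 13, 2]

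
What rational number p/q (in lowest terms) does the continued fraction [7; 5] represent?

Work from the innermost term outward:
Start with 5.
7 + 1/(5/1) = 7 + 1/5 = 36/5

36/5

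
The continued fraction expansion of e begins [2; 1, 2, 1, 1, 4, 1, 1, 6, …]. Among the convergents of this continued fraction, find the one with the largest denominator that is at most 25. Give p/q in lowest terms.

19/7

a_0 = 2: 2/1  (≤ bound)
a_1 = 1: 3/1  (≤ bound)
a_2 = 2: 8/3  (≤ bound)
a_3 = 1: 11/4  (≤ bound)
a_4 = 1: 19/7  (≤ bound)
a_5 = 4: 87/32  (> 25, stop)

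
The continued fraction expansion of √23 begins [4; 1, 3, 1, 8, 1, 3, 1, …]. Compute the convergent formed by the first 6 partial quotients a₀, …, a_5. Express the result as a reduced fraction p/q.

Starting at the tail and folding back:
Start with 1.
8 + 1/(1/1) = 8 + 1/1 = 9/1
1 + 1/(9/1) = 1 + 1/9 = 10/9
3 + 1/(10/9) = 3 + 9/10 = 39/10
1 + 1/(39/10) = 1 + 10/39 = 49/39
4 + 1/(49/39) = 4 + 39/49 = 235/49

235/49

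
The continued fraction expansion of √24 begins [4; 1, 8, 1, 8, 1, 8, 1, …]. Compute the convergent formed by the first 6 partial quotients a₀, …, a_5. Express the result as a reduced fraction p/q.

Start with 1.
8 + 1/(1/1) = 8 + 1/1 = 9/1
1 + 1/(9/1) = 1 + 1/9 = 10/9
8 + 1/(10/9) = 8 + 9/10 = 89/10
1 + 1/(89/10) = 1 + 10/89 = 99/89
4 + 1/(99/89) = 4 + 89/99 = 485/99

485/99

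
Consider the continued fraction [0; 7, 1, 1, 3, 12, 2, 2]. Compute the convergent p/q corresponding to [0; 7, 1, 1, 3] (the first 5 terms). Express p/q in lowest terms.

Compute successive convergents:
a_0 = 0: 0/1
a_1 = 7: 1/7
a_2 = 1: 1/8
a_3 = 1: 2/15
a_4 = 3: 7/53

7/53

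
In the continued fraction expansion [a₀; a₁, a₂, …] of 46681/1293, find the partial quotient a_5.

46681 = 36·1293 + 133, so a_0 = 36
1293 = 9·133 + 96, so a_1 = 9
133 = 1·96 + 37, so a_2 = 1
96 = 2·37 + 22, so a_3 = 2
37 = 1·22 + 15, so a_4 = 1
22 = 1·15 + 7, so a_5 = 1

1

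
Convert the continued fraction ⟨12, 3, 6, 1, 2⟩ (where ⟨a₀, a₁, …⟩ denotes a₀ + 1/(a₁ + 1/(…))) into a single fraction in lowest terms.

a_0 = 12: 12/1
a_1 = 3: 37/3
a_2 = 6: 234/19
a_3 = 1: 271/22
a_4 = 2: 776/63

776/63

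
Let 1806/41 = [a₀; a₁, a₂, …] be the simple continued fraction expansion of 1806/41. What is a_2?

1806 = 44·41 + 2, so a_0 = 44
41 = 20·2 + 1, so a_1 = 20
2 = 2·1 + 0, so a_2 = 2

2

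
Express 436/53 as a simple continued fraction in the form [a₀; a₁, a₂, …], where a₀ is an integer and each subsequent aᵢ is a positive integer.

[8; 4, 2, 2, 2]

436 = 8·53 + 12, so a_0 = 8
53 = 4·12 + 5, so a_1 = 4
12 = 2·5 + 2, so a_2 = 2
5 = 2·2 + 1, so a_3 = 2
2 = 2·1 + 0, so a_4 = 2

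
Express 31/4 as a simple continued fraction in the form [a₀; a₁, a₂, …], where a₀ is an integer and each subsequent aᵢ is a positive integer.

31 ÷ 4 → quotient 7, remainder 3
4 ÷ 3 → quotient 1, remainder 1
3 ÷ 1 → quotient 3, remainder 0

[7; 1, 3]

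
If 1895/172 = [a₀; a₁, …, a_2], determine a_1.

⌊1895/172⌋ = 11, remainder 3
⌊172/3⌋ = 57, remainder 1

57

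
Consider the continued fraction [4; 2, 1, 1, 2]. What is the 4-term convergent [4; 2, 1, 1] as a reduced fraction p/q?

a_0 = 4: 4/1
a_1 = 2: 9/2
a_2 = 1: 13/3
a_3 = 1: 22/5

22/5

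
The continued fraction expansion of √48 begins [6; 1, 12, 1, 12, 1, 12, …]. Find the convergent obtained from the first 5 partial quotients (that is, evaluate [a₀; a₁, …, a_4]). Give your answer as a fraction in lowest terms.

1254/181

Work from the innermost term outward:
Start with 12.
1 + 1/(12/1) = 1 + 1/12 = 13/12
12 + 1/(13/12) = 12 + 12/13 = 168/13
1 + 1/(168/13) = 1 + 13/168 = 181/168
6 + 1/(181/168) = 6 + 168/181 = 1254/181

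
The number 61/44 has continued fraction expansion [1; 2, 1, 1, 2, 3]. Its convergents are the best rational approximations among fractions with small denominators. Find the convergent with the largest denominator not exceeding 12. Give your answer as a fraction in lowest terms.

a_0 = 1: 1/1  (≤ bound)
a_1 = 2: 3/2  (≤ bound)
a_2 = 1: 4/3  (≤ bound)
a_3 = 1: 7/5  (≤ bound)
a_4 = 2: 18/13  (> 12, stop)

7/5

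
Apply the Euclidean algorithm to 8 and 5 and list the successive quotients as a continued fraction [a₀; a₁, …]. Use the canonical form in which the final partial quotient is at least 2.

Repeatedly divide and take the remainder:
8 ÷ 5 → quotient 1, remainder 3
5 ÷ 3 → quotient 1, remainder 2
3 ÷ 2 → quotient 1, remainder 1
2 ÷ 1 → quotient 2, remainder 0

[1; 1, 1, 2]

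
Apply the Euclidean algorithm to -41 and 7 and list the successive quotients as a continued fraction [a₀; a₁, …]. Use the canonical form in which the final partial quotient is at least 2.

[-6; 7]

-41 = -6·7 + 1, so a_0 = -6
7 = 7·1 + 0, so a_1 = 7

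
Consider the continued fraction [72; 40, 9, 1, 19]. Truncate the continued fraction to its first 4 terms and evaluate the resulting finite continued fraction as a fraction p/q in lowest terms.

28882/401

Start with 1.
9 + 1/(1/1) = 9 + 1/1 = 10/1
40 + 1/(10/1) = 40 + 1/10 = 401/10
72 + 1/(401/10) = 72 + 10/401 = 28882/401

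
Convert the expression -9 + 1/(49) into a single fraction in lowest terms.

Start with 49.
-9 + 1/(49/1) = -9 + 1/49 = -440/49

-440/49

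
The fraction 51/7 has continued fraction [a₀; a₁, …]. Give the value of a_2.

51 ÷ 7 → quotient 7, remainder 2
7 ÷ 2 → quotient 3, remainder 1
2 ÷ 1 → quotient 2, remainder 0

2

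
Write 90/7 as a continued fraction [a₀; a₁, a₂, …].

Run the Euclidean algorithm, recording each quotient:
90 ÷ 7 → quotient 12, remainder 6
7 ÷ 6 → quotient 1, remainder 1
6 ÷ 1 → quotient 6, remainder 0

[12; 1, 6]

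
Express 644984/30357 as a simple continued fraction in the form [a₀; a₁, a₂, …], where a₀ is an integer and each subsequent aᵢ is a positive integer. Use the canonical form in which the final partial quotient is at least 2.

[21; 4, 18, 3, 3, 1, 2, 11]

Apply division with remainder until the remainder is 0:
644984 = 21·30357 + 7487, so a_0 = 21
30357 = 4·7487 + 409, so a_1 = 4
7487 = 18·409 + 125, so a_2 = 18
409 = 3·125 + 34, so a_3 = 3
125 = 3·34 + 23, so a_4 = 3
34 = 1·23 + 11, so a_5 = 1
23 = 2·11 + 1, so a_6 = 2
11 = 11·1 + 0, so a_7 = 11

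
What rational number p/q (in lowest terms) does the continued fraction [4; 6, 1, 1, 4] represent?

245/59

Collapse the nested fraction from the inside out:
Start with 4.
1 + 1/(4/1) = 1 + 1/4 = 5/4
1 + 1/(5/4) = 1 + 4/5 = 9/5
6 + 1/(9/5) = 6 + 5/9 = 59/9
4 + 1/(59/9) = 4 + 9/59 = 245/59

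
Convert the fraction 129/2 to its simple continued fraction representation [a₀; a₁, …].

129 = 64·2 + 1, so a_0 = 64
2 = 2·1 + 0, so a_1 = 2

[64; 2]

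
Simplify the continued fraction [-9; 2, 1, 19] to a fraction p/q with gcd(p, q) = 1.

Starting at the tail and folding back:
Start with 19.
1 + 1/(19/1) = 1 + 1/19 = 20/19
2 + 1/(20/19) = 2 + 19/20 = 59/20
-9 + 1/(59/20) = -9 + 20/59 = -511/59

-511/59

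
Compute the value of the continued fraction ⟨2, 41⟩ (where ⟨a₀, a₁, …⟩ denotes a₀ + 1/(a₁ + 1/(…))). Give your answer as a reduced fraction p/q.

83/41

Start with 41.
2 + 1/(41/1) = 2 + 1/41 = 83/41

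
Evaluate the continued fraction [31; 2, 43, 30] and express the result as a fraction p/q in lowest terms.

a_0 = 31: 31/1
a_1 = 2: 63/2
a_2 = 43: 2740/87
a_3 = 30: 82263/2612

82263/2612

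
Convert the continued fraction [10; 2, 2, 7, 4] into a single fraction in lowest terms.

1592/153

Start with 4.
7 + 1/(4/1) = 7 + 1/4 = 29/4
2 + 1/(29/4) = 2 + 4/29 = 62/29
2 + 1/(62/29) = 2 + 29/62 = 153/62
10 + 1/(153/62) = 10 + 62/153 = 1592/153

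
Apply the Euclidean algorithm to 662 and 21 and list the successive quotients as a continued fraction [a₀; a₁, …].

[31; 1, 1, 10]

662 = 31·21 + 11, so a_0 = 31
21 = 1·11 + 10, so a_1 = 1
11 = 1·10 + 1, so a_2 = 1
10 = 10·1 + 0, so a_3 = 10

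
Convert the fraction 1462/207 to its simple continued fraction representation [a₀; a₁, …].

[7; 15, 1, 12]

1462 = 7·207 + 13, so a_0 = 7
207 = 15·13 + 12, so a_1 = 15
13 = 1·12 + 1, so a_2 = 1
12 = 12·1 + 0, so a_3 = 12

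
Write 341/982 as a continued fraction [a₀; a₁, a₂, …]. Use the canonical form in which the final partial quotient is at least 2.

341 ÷ 982 → quotient 0, remainder 341
982 ÷ 341 → quotient 2, remainder 300
341 ÷ 300 → quotient 1, remainder 41
300 ÷ 41 → quotient 7, remainder 13
41 ÷ 13 → quotient 3, remainder 2
13 ÷ 2 → quotient 6, remainder 1
2 ÷ 1 → quotient 2, remainder 0

[0; 2, 1, 7, 3, 6, 2]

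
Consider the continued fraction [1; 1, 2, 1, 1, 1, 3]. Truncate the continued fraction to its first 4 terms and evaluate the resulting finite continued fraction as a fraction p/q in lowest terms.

Use the convergent recurrence hₖ = aₖ·hₖ₋₁ + hₖ₋₂ (and likewise for the denominators kₖ):
a_0 = 1: 1/1
a_1 = 1: 2/1
a_2 = 2: 5/3
a_3 = 1: 7/4

7/4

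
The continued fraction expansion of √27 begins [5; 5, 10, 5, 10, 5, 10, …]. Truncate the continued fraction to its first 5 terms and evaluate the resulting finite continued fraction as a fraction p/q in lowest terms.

13775/2651

Compute successive convergents:
a_0 = 5: 5/1
a_1 = 5: 26/5
a_2 = 10: 265/51
a_3 = 5: 1351/260
a_4 = 10: 13775/2651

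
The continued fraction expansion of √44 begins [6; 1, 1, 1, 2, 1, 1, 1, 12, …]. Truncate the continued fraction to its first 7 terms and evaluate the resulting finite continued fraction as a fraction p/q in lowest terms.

126/19

Compute successive convergents:
a_0 = 6: 6/1
a_1 = 1: 7/1
a_2 = 1: 13/2
a_3 = 1: 20/3
a_4 = 2: 53/8
a_5 = 1: 73/11
a_6 = 1: 126/19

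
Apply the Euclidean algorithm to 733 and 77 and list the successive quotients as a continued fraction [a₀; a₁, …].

733 ÷ 77 → quotient 9, remainder 40
77 ÷ 40 → quotient 1, remainder 37
40 ÷ 37 → quotient 1, remainder 3
37 ÷ 3 → quotient 12, remainder 1
3 ÷ 1 → quotient 3, remainder 0

[9; 1, 1, 12, 3]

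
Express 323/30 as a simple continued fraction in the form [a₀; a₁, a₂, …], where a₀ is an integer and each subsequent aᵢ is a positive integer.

[10; 1, 3, 3, 2]

323 = 10·30 + 23, so a_0 = 10
30 = 1·23 + 7, so a_1 = 1
23 = 3·7 + 2, so a_2 = 3
7 = 3·2 + 1, so a_3 = 3
2 = 2·1 + 0, so a_4 = 2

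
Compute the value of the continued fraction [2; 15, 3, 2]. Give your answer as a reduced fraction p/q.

Build up convergents one term at a time:
a_0 = 2: 2/1
a_1 = 15: 31/15
a_2 = 3: 95/46
a_3 = 2: 221/107

221/107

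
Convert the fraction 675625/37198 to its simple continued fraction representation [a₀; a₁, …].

Run the Euclidean algorithm, recording each quotient:
675625 = 18·37198 + 6061, so a_0 = 18
37198 = 6·6061 + 832, so a_1 = 6
6061 = 7·832 + 237, so a_2 = 7
832 = 3·237 + 121, so a_3 = 3
237 = 1·121 + 116, so a_4 = 1
121 = 1·116 + 5, so a_5 = 1
116 = 23·5 + 1, so a_6 = 23
5 = 5·1 + 0, so a_7 = 5

[18; 6, 7, 3, 1, 1, 23, 5]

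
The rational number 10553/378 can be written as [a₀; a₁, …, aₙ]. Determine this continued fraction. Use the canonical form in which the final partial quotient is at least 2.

Apply division with remainder until the remainder is 0:
10553 = 27·378 + 347, so a_0 = 27
378 = 1·347 + 31, so a_1 = 1
347 = 11·31 + 6, so a_2 = 11
31 = 5·6 + 1, so a_3 = 5
6 = 6·1 + 0, so a_4 = 6

[27; 1, 11, 5, 6]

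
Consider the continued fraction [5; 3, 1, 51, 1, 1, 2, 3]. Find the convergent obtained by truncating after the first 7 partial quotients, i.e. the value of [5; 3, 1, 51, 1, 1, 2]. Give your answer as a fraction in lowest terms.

Use the convergent recurrence hₖ = aₖ·hₖ₋₁ + hₖ₋₂ (and likewise for the denominators kₖ):
a_0 = 5: 5/1
a_1 = 3: 16/3
a_2 = 1: 21/4
a_3 = 51: 1087/207
a_4 = 1: 1108/211
a_5 = 1: 2195/418
a_6 = 2: 5498/1047

5498/1047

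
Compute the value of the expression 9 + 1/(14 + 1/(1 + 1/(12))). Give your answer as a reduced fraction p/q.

a_0 = 9: 9/1
a_1 = 14: 127/14
a_2 = 1: 136/15
a_3 = 12: 1759/194

1759/194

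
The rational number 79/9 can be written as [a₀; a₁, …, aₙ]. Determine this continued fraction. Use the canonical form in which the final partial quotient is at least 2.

[8; 1, 3, 2]

79 = 8·9 + 7, so a_0 = 8
9 = 1·7 + 2, so a_1 = 1
7 = 3·2 + 1, so a_2 = 3
2 = 2·1 + 0, so a_3 = 2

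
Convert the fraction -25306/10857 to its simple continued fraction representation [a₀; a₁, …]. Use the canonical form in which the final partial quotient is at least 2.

-25306 ÷ 10857 → quotient -3, remainder 7265
10857 ÷ 7265 → quotient 1, remainder 3592
7265 ÷ 3592 → quotient 2, remainder 81
3592 ÷ 81 → quotient 44, remainder 28
81 ÷ 28 → quotient 2, remainder 25
28 ÷ 25 → quotient 1, remainder 3
25 ÷ 3 → quotient 8, remainder 1
3 ÷ 1 → quotient 3, remainder 0

[-3; 1, 2, 44, 2, 1, 8, 3]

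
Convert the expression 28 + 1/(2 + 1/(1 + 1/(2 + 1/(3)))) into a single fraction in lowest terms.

766/27

a_0 = 28: 28/1
a_1 = 2: 57/2
a_2 = 1: 85/3
a_3 = 2: 227/8
a_4 = 3: 766/27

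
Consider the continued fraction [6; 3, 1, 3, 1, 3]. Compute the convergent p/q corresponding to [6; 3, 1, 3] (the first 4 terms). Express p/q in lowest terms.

94/15

Start with 3.
1 + 1/(3/1) = 1 + 1/3 = 4/3
3 + 1/(4/3) = 3 + 3/4 = 15/4
6 + 1/(15/4) = 6 + 4/15 = 94/15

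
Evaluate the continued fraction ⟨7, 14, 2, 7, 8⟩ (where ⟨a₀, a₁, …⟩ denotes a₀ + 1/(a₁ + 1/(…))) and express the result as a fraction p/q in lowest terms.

a_0 = 7: 7/1
a_1 = 14: 99/14
a_2 = 2: 205/29
a_3 = 7: 1534/217
a_4 = 8: 12477/1765

12477/1765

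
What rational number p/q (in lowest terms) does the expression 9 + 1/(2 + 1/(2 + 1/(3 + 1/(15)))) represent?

Start with 15.
3 + 1/(15/1) = 3 + 1/15 = 46/15
2 + 1/(46/15) = 2 + 15/46 = 107/46
2 + 1/(107/46) = 2 + 46/107 = 260/107
9 + 1/(260/107) = 9 + 107/260 = 2447/260

2447/260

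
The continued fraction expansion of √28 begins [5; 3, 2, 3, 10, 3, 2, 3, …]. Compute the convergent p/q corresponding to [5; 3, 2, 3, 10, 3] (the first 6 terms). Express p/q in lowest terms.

Compute successive convergents:
a_0 = 5: 5/1
a_1 = 3: 16/3
a_2 = 2: 37/7
a_3 = 3: 127/24
a_4 = 10: 1307/247
a_5 = 3: 4048/765

4048/765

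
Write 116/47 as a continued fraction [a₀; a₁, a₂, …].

[2; 2, 7, 3]

Run the Euclidean algorithm, recording each quotient:
116 ÷ 47 → quotient 2, remainder 22
47 ÷ 22 → quotient 2, remainder 3
22 ÷ 3 → quotient 7, remainder 1
3 ÷ 1 → quotient 3, remainder 0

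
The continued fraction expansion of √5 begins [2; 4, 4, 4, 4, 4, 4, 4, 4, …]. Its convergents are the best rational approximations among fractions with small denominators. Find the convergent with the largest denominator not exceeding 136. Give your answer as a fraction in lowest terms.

161/72

a_0 = 2: 2/1  (≤ bound)
a_1 = 4: 9/4  (≤ bound)
a_2 = 4: 38/17  (≤ bound)
a_3 = 4: 161/72  (≤ bound)
a_4 = 4: 682/305  (> 136, stop)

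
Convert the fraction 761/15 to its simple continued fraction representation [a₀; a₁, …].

761 ÷ 15 → quotient 50, remainder 11
15 ÷ 11 → quotient 1, remainder 4
11 ÷ 4 → quotient 2, remainder 3
4 ÷ 3 → quotient 1, remainder 1
3 ÷ 1 → quotient 3, remainder 0

[50; 1, 2, 1, 3]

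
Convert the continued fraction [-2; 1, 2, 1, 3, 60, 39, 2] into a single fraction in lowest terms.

-90493/71446

Build up convergents one term at a time:
a_0 = -2: -2/1
a_1 = 1: -1/1
a_2 = 2: -4/3
a_3 = 1: -5/4
a_4 = 3: -19/15
a_5 = 60: -1145/904
a_6 = 39: -44674/35271
a_7 = 2: -90493/71446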